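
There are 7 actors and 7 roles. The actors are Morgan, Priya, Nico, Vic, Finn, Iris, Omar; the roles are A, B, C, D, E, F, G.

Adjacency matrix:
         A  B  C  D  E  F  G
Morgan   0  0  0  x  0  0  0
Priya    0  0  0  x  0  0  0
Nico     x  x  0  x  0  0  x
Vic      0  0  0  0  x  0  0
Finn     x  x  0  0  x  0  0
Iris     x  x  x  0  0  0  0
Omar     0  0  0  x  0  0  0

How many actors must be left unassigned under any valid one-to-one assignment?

2

A valid assignment of size 5: Morgan→D, Nico→G, Vic→E, Finn→A, Iris→B.
The set {Morgan, Priya, Omar} has only 1 neighbour ({D}), so by Hall's theorem at most 5 of the 7 actors can be matched.
That matches 5 of the 7, leaving 2 unmatched; no matching can do better.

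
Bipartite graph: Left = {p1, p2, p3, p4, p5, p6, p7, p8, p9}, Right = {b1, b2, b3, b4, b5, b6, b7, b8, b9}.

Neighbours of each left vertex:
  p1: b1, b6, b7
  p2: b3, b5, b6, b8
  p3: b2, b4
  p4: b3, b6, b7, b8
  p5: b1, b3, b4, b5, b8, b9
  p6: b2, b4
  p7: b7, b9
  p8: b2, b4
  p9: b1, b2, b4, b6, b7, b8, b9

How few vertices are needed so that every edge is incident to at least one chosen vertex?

A maximum matching has 8 edges (e.g. p1–b6, p2–b8, p3–b2, p4–b3, p5–b1, p6–b4, p7–b9, p9–b7).
By König's theorem the minimum vertex cover has the same size. One such cover is {p1, p2, p4, p5, p7, p9, b2, b4}.

8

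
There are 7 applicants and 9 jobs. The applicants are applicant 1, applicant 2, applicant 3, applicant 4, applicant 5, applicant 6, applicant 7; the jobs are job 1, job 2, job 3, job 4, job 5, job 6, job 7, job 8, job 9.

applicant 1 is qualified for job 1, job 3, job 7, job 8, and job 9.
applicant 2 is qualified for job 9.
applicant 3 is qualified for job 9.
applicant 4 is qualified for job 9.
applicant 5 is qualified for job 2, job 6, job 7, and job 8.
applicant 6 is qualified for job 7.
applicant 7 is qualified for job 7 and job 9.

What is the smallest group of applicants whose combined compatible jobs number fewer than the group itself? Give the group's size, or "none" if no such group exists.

2

Take S = {applicant 2, applicant 3}. Its neighbourhood is {job 9}, so |N(S)| = 1 < |S| = 2.
No single vertex violates Hall's condition since each has at least one neighbour, so 2 is the minimum.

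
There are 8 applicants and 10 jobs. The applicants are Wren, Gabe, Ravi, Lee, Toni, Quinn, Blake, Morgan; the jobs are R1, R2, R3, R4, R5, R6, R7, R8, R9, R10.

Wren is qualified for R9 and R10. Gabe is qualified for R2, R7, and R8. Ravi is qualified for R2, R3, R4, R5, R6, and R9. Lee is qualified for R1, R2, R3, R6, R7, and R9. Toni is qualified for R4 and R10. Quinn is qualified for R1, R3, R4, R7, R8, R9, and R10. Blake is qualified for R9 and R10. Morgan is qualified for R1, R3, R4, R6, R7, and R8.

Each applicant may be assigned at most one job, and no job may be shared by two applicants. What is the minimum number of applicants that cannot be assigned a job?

0

A valid assignment of size 8: Wren-R10, Gabe-R7, Ravi-R3, Lee-R2, Toni-R4, Quinn-R1, Blake-R9, Morgan-R6.
This saturates every applicant, so 8 is the maximum.
That matches 8 of the 8, leaving 0 unmatched; no matching can do better.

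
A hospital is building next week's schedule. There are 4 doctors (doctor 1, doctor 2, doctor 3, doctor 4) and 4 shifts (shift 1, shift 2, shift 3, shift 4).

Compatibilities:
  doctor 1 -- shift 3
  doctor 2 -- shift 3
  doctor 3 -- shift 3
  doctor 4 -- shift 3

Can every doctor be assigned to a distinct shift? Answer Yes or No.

The set {doctor 1, doctor 2, doctor 3, doctor 4} has only 1 neighbour ({shift 3}), so by Hall's theorem at most 1 of the 4 doctors can be matched.
Hence no matching covers every doctor.

No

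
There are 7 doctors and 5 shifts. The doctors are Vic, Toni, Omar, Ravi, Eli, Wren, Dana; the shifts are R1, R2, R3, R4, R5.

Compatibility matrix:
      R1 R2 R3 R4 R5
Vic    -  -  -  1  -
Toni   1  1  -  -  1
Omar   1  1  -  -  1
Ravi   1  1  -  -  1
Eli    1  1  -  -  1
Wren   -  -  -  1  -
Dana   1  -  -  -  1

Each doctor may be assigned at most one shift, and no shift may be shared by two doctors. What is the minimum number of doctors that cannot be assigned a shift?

3

For example, pair Vic–R4, Toni–R1, Omar–R2, Ravi–R5.
The set {Vic, Toni, Omar, Ravi, Eli, Wren, Dana} has only 4 neighbours ({R1, R2, R4, R5}), so by Hall's theorem at most 4 of the 7 doctors can be matched.
That matches 4 of the 7, leaving 3 unmatched; no matching can do better.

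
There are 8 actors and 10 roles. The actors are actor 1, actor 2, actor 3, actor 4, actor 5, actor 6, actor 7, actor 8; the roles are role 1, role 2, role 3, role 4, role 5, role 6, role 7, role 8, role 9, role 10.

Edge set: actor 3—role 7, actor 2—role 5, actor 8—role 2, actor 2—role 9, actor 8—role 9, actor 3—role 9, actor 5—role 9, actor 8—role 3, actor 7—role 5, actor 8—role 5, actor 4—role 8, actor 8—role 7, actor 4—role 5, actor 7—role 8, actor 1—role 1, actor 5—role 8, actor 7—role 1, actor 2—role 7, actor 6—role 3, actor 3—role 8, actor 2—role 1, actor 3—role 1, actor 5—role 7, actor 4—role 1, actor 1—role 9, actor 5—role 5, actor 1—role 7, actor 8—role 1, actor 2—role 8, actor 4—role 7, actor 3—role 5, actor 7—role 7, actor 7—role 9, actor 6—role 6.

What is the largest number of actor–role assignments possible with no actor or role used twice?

For example, pair actor 1→role 9, actor 2→role 1, actor 3→role 7, actor 4→role 5, actor 5→role 8, actor 6→role 6, actor 8→role 3.
The set {actor 1, actor 2, actor 3, actor 4, actor 5, actor 7} has only 5 neighbours ({role 1, role 5, role 7, role 8, role 9}), so by Hall's theorem at most 7 of the 8 actors can be matched.

7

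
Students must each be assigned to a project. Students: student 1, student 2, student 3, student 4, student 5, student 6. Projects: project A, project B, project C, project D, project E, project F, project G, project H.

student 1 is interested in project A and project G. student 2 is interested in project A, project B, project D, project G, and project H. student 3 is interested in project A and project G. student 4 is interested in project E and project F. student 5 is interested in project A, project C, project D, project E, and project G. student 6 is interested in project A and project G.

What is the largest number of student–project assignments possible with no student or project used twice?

One maximum matching: student 1–project G, student 2–project H, student 3–project A, student 4–project E, student 5–project C.
The set {student 1, student 3, student 6} has only 2 neighbours ({project A, project G}), so by Hall's theorem at most 5 of the 6 students can be matched.

5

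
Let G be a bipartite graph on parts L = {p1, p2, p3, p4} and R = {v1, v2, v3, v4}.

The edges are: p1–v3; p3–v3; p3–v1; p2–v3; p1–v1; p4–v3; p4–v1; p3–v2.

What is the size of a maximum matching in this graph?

3

One maximum matching: p1-v1, p2-v3, p3-v2.
The set {p1, p2, p4} has only 2 neighbours ({v1, v3}), so by Hall's theorem at most 3 of the 4 left vertices can be matched.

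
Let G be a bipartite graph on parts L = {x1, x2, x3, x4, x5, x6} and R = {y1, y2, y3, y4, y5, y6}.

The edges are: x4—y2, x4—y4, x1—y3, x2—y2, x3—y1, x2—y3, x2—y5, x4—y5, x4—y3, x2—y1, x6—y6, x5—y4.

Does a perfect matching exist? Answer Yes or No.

Yes

For example, pair x1-y3, x2-y5, x3-y1, x4-y2, x5-y4, x6-y6.
All 6 left vertices are covered.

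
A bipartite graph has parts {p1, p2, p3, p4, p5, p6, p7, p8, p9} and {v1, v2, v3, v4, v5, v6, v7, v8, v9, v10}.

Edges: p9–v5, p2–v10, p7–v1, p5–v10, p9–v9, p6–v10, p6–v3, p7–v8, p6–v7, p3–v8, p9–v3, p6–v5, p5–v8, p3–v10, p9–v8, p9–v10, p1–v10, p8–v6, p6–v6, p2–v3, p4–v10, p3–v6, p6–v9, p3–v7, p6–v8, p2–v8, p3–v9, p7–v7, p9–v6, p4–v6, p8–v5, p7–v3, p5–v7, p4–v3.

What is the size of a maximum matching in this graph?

A valid assignment of size 8: p1–v10, p2–v8, p3–v9, p4–v3, p5–v7, p6–v5, p7–v1, p8–v6.
The set {p1, p2, p3, p4, p5, p6, p8, p9} has only 7 neighbours ({v10, v3, v5, v6, v7, v8, v9}), so by Hall's theorem at most 8 of the 9 left vertices can be matched.

8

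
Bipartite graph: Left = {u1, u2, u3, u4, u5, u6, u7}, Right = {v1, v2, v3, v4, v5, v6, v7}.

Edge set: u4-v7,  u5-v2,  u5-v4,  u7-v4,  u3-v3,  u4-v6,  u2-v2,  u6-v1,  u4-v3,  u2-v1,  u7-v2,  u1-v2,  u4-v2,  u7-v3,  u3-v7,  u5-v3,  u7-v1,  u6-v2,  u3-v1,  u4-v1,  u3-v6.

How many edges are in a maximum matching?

6

A valid assignment of size 6: u1–v2, u2–v1, u3–v7, u4–v6, u5–v3, u7–v4.
The set {u1, u2, u6} has only 2 neighbours ({v1, v2}), so by Hall's theorem at most 6 of the 7 left vertices can be matched.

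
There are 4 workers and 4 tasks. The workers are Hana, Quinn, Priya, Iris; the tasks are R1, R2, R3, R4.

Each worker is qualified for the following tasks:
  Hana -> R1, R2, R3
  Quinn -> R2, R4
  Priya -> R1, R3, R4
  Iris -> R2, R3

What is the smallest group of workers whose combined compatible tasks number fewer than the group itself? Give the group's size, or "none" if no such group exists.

none

A matching saturating every worker exists, for instance Hana→R2, Quinn→R4, Priya→R1, Iris→R3.
By Hall's marriage theorem, this means |N(S)| ≥ |S| for every subset S, so no violating subset exists.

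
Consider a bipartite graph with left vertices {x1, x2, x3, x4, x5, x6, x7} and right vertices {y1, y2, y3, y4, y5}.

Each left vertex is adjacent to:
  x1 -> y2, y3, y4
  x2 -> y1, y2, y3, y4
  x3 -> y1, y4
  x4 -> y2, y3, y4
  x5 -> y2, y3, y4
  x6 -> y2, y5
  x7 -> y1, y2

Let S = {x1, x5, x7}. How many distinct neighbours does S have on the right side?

4

The union of neighbours of {x1, x5, x7} is {y1, y2, y3, y4}, which has 4 elements.
Since |N(S)| = 4 ≥ |S| = 3, Hall's condition holds for this subset.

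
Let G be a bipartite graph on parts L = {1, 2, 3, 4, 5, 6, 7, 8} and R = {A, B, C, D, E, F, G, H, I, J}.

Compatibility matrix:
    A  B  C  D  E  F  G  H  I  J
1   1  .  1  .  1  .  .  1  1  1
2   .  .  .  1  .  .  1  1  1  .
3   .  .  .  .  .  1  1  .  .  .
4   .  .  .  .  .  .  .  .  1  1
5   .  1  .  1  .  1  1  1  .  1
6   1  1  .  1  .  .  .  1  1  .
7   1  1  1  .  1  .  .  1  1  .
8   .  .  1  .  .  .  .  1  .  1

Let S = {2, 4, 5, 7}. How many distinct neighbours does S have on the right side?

10

The union of neighbours of {2, 4, 5, 7} is {A, B, C, D, E, F, G, H, I, J}, which has 10 elements.
Since |N(S)| = 10 ≥ |S| = 4, Hall's condition holds for this subset.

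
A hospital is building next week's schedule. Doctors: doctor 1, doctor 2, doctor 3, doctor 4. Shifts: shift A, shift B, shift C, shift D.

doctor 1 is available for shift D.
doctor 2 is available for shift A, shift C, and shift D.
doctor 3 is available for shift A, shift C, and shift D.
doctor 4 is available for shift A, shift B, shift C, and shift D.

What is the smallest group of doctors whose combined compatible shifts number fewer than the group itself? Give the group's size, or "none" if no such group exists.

none

A matching saturating every doctor exists, for instance doctor 1→shift D, doctor 2→shift C, doctor 3→shift A, doctor 4→shift B.
By Hall's marriage theorem, this means |N(S)| ≥ |S| for every subset S, so no violating subset exists.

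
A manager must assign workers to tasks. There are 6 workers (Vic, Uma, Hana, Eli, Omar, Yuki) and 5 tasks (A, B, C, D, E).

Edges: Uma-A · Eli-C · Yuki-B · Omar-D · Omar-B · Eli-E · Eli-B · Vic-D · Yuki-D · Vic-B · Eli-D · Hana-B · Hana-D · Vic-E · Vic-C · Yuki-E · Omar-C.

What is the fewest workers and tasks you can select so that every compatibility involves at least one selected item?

5

A maximum matching has 5 edges (e.g. Vic–C, Uma–A, Hana–D, Eli–E, Omar–B).
By König's theorem the minimum vertex cover has the same size. One such cover is {Uma, B, C, D, E}.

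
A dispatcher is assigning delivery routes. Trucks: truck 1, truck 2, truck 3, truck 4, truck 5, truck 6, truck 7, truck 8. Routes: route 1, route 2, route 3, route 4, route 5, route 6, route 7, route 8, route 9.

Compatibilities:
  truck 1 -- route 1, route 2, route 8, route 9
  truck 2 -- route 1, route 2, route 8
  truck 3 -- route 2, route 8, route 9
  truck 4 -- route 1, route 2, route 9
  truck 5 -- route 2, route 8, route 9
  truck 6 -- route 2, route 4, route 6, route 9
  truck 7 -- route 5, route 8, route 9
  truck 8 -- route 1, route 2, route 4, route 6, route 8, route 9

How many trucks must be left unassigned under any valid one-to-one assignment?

1

For example, pair truck 1–route 1, truck 2–route 8, truck 3–route 9, truck 4–route 2, truck 6–route 6, truck 7–route 5, truck 8–route 4.
The set {truck 1, truck 2, truck 3, truck 4, truck 5} has only 4 neighbours ({route 1, route 2, route 8, route 9}), so by Hall's theorem at most 7 of the 8 trucks can be matched.
That matches 7 of the 8, leaving 1 unmatched; no matching can do better.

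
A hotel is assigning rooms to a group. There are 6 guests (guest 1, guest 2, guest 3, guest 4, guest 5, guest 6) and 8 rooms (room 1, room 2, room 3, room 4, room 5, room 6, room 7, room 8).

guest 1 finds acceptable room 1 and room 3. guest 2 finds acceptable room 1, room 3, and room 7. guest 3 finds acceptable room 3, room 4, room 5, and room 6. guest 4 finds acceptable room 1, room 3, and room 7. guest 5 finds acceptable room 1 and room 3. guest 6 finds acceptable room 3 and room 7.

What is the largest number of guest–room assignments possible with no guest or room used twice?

4

A valid assignment of size 4: guest 1-room 1, guest 2-room 3, guest 3-room 4, guest 4-room 7.
The set {guest 1, guest 2, guest 4, guest 5, guest 6} has only 3 neighbours ({room 1, room 3, room 7}), so by Hall's theorem at most 4 of the 6 guests can be matched.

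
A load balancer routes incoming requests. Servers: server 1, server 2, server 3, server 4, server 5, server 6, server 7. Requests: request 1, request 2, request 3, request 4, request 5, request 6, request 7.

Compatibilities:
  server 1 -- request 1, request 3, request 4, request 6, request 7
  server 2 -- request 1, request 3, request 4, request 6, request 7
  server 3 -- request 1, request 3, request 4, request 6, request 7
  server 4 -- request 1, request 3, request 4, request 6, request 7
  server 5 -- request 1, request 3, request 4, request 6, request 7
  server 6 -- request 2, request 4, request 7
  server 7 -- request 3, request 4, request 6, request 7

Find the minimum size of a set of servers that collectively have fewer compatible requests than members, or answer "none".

Take S = {server 1, server 2, server 3, server 4, server 5, server 7}. Its neighbourhood is {request 1, request 3, request 4, request 6, request 7}, so |N(S)| = 5 < |S| = 6.
Every subset of size less than 6 has at least as many neighbours as members, so 6 is the minimum.

6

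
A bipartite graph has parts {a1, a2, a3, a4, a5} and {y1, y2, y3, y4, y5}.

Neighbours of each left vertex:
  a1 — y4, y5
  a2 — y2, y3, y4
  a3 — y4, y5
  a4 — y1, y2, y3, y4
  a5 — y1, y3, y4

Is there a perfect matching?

A valid assignment of size 5: a1–y5, a2–y2, a3–y4, a4–y1, a5–y3.
Every left vertex is matched, so this is a perfect matching.

Yes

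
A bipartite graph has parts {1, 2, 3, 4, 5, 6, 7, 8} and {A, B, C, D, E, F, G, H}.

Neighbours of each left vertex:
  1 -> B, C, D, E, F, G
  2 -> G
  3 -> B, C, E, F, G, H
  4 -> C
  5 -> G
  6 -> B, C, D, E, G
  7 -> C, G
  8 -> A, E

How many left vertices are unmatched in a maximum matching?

One maximum matching: 1-F, 2-G, 3-H, 4-C, 6-B, 8-E.
The set {2, 4, 5, 7} has only 2 neighbours ({C, G}), so by Hall's theorem at most 6 of the 8 left vertices can be matched.
That matches 6 of the 8, leaving 2 unmatched; no matching can do better.

2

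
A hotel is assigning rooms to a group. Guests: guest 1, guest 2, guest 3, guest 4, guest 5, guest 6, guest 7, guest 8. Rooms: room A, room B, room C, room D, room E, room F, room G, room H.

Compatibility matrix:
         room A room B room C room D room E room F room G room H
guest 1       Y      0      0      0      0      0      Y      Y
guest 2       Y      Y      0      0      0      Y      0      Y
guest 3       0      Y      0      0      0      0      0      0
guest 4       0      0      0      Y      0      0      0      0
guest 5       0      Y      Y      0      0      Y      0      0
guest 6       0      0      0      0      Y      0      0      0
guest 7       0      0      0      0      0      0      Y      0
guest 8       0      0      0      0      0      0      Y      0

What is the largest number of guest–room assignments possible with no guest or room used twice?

One maximum matching: guest 1-room H, guest 2-room F, guest 3-room B, guest 4-room D, guest 5-room C, guest 6-room E, guest 7-room G.
The set {guest 7, guest 8} has only 1 neighbour ({room G}), so by Hall's theorem at most 7 of the 8 guests can be matched.

7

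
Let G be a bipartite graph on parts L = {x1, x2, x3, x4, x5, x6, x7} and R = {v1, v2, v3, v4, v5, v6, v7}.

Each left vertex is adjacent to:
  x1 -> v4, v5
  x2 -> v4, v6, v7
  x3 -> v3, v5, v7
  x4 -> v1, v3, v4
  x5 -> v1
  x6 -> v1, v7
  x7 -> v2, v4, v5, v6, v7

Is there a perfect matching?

Yes

A valid assignment of size 7: x1-v5, x2-v6, x3-v3, x4-v4, x5-v1, x6-v7, x7-v2.
Every left vertex is matched, so this is a perfect matching.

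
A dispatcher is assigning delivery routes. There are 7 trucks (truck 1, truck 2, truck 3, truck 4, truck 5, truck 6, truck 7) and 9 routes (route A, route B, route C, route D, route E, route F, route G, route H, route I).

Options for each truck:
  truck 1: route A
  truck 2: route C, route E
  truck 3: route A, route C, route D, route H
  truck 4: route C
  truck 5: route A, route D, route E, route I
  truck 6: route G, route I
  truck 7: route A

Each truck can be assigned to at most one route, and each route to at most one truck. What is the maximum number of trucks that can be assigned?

6

A valid assignment of size 6: truck 1-route A, truck 2-route E, truck 3-route H, truck 4-route C, truck 5-route D, truck 6-route I.
The set {truck 1, truck 7} has only 1 neighbour ({route A}), so by Hall's theorem at most 6 of the 7 trucks can be matched.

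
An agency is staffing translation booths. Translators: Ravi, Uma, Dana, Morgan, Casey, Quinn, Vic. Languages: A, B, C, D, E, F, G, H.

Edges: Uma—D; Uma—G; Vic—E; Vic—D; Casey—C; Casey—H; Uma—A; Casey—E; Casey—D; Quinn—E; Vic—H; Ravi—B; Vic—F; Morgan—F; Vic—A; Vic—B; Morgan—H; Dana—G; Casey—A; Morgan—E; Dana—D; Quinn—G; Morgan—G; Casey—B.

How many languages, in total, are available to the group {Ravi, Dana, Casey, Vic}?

The union of neighbours of {Ravi, Dana, Casey, Vic} is {A, B, C, D, E, F, G, H}, which has 8 elements.
Since |N(S)| = 8 ≥ |S| = 4, Hall's condition holds for this subset.

8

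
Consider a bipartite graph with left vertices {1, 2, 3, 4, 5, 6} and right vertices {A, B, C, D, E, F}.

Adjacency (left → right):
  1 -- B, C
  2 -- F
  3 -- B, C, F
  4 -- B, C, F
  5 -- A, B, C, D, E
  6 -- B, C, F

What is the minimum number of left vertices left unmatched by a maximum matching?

2

A valid assignment of size 4: 1-C, 2-F, 3-B, 5-A.
The set {1, 2, 3, 4, 6} has only 3 neighbours ({B, C, F}), so by Hall's theorem at most 4 of the 6 left vertices can be matched.
That matches 4 of the 6, leaving 2 unmatched; no matching can do better.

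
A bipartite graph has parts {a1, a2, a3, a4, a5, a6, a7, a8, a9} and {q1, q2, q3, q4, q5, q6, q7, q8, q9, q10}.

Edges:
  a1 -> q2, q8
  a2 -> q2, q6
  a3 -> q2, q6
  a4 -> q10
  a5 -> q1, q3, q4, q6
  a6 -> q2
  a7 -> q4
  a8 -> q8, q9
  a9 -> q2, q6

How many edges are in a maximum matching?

7

A valid assignment of size 7: a1-q8, a2-q6, a3-q2, a4-q10, a5-q3, a7-q4, a8-q9.
The set {a2, a3, a6, a9} has only 2 neighbours ({q2, q6}), so by Hall's theorem at most 7 of the 9 left vertices can be matched.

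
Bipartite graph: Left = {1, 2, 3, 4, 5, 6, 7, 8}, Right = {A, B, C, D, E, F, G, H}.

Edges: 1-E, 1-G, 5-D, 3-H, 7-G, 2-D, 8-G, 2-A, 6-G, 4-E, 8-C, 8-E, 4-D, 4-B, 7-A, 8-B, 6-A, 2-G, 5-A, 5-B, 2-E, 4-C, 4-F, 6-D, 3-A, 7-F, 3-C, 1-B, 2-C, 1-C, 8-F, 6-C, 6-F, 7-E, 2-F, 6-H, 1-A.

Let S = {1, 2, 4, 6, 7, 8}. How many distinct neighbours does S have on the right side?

8

The union of neighbours of {1, 2, 4, 6, 7, 8} is {A, B, C, D, E, F, G, H}, which has 8 elements.
Since |N(S)| = 8 ≥ |S| = 6, Hall's condition holds for this subset.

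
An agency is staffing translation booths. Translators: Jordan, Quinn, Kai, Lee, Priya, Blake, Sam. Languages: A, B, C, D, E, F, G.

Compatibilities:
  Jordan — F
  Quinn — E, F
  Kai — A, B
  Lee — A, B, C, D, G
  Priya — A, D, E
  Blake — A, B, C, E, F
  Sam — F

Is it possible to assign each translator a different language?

No

The set {Jordan, Sam} has only 1 neighbour ({F}), so by Hall's theorem at most 6 of the 7 translators can be matched.
Hence no matching covers every translator.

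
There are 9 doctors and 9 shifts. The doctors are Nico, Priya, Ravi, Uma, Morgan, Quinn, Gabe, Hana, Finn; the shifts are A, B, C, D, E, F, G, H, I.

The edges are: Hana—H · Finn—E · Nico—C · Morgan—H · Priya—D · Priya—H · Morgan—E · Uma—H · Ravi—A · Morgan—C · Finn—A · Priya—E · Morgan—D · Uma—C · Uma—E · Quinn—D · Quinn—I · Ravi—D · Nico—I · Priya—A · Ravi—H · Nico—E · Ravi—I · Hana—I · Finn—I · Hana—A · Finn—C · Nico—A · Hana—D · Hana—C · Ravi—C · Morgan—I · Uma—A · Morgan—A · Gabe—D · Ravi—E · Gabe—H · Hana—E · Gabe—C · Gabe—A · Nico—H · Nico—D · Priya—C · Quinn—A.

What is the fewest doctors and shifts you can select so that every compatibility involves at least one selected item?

A maximum matching has 6 edges (e.g. Nico–D, Priya–E, Ravi–H, Uma–C, Morgan–A, Quinn–I).
By König's theorem the minimum vertex cover has the same size. One such cover is {A, C, D, E, H, I}.

6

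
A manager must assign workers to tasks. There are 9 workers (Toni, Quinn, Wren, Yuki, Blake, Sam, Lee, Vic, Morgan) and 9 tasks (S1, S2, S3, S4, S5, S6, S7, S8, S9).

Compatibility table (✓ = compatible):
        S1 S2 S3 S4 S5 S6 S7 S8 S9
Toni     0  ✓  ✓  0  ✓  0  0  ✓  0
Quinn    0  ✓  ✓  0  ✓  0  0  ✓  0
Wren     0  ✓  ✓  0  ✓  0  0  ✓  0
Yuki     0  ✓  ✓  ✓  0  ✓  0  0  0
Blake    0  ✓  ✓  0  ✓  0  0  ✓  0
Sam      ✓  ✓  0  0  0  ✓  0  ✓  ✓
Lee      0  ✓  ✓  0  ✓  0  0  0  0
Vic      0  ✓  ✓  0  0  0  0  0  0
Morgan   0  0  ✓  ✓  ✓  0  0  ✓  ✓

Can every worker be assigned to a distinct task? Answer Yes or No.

No

The set {Toni, Quinn, Wren, Blake, Lee, Vic} has only 4 neighbours ({S2, S3, S5, S8}), so by Hall's theorem at most 7 of the 9 workers can be matched.
Hence no matching covers every worker.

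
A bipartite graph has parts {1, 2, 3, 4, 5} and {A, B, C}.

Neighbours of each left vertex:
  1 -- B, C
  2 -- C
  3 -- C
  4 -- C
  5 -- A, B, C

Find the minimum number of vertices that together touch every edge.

{1, 5, C} is a vertex cover of size 3: every edge has an endpoint in this set.
No smaller cover exists because 1–B, 2–C, 5–A is a matching of size 3, and a cover must include an endpoint of each of these disjoint edges (König's theorem).

3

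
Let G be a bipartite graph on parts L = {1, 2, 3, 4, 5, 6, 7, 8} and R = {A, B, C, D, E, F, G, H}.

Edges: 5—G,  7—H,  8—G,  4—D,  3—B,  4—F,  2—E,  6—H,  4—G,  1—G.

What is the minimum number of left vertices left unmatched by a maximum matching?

3

A valid assignment of size 5: 1–G, 2–E, 3–B, 4–F, 6–H.
The set {1, 5, 6, 7, 8} has only 2 neighbours ({G, H}), so by Hall's theorem at most 5 of the 8 left vertices can be matched.
That matches 5 of the 8, leaving 3 unmatched; no matching can do better.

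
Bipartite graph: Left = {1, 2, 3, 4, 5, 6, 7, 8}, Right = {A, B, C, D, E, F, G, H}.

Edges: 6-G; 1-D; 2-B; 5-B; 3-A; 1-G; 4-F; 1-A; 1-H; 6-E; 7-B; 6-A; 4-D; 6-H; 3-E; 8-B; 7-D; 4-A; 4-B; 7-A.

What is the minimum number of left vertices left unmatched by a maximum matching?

2

One maximum matching: 1→G, 2→B, 3→A, 4→F, 6→E, 7→D.
The set {2, 5, 8} has only 1 neighbour ({B}), so by Hall's theorem at most 6 of the 8 left vertices can be matched.
That matches 6 of the 8, leaving 2 unmatched; no matching can do better.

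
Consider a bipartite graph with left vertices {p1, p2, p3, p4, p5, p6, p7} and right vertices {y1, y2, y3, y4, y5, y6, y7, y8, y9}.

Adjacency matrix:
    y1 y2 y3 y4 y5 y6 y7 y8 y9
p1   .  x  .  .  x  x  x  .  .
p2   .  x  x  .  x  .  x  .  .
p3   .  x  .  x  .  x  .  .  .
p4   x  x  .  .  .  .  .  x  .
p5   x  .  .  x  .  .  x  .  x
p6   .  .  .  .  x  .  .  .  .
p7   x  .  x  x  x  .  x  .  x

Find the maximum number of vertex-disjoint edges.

7

A valid assignment of size 7: p1-y6, p2-y3, p3-y4, p4-y2, p5-y1, p6-y5, p7-y7.
All 7 left vertices are matched, so no larger matching exists.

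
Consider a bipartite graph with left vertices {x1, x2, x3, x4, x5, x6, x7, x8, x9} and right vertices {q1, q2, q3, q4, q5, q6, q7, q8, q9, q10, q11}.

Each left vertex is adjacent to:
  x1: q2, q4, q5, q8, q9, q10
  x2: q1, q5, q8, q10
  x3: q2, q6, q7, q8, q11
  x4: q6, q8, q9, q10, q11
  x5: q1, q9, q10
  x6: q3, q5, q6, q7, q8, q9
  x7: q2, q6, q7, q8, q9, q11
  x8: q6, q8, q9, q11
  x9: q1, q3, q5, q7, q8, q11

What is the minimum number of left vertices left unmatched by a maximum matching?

0

One maximum matching: x1→q4, x2→q10, x3→q2, x4→q6, x5→q1, x6→q9, x7→q11, x8→q8, x9→q7.
This saturates every left vertex, so 9 is the maximum.
That matches 9 of the 9, leaving 0 unmatched; no matching can do better.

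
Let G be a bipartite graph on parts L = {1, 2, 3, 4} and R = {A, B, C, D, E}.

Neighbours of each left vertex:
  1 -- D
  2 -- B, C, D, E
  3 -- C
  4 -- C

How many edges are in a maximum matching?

A valid assignment of size 3: 1-D, 2-B, 3-C.
The set {3, 4} has only 1 neighbour ({C}), so by Hall's theorem at most 3 of the 4 left vertices can be matched.

3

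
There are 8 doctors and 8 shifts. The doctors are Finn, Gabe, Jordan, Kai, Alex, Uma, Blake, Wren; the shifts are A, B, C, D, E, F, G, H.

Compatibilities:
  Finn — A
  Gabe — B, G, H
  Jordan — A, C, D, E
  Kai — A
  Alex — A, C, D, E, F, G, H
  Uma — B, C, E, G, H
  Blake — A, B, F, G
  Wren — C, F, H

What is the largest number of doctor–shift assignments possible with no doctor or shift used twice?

7

For example, pair Finn→A, Gabe→G, Jordan→C, Alex→H, Uma→E, Blake→B, Wren→F.
The set {Finn, Kai} has only 1 neighbour ({A}), so by Hall's theorem at most 7 of the 8 doctors can be matched.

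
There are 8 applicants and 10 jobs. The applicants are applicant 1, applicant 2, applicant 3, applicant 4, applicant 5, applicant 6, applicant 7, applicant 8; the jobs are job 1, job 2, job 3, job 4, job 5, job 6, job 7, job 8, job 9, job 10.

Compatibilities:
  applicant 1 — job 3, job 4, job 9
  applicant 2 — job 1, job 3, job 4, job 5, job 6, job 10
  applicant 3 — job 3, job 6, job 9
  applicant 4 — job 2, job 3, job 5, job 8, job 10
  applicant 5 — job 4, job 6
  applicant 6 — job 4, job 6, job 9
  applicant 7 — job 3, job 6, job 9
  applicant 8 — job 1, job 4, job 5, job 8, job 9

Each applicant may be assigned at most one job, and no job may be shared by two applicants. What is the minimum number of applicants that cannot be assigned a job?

1

For example, pair applicant 1-job 3, applicant 2-job 1, applicant 3-job 6, applicant 4-job 8, applicant 5-job 4, applicant 6-job 9, applicant 8-job 5.
The set {applicant 1, applicant 3, applicant 5, applicant 6, applicant 7} has only 4 neighbours ({job 3, job 4, job 6, job 9}), so by Hall's theorem at most 7 of the 8 applicants can be matched.
That matches 7 of the 8, leaving 1 unmatched; no matching can do better.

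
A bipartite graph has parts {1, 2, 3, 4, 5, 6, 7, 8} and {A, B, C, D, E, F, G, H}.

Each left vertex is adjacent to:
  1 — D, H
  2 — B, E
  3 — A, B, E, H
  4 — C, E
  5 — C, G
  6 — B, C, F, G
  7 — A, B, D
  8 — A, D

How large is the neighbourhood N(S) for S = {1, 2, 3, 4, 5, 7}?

The union of neighbours of {1, 2, 3, 4, 5, 7} is {A, B, C, D, E, G, H}, which has 7 elements.
Since |N(S)| = 7 ≥ |S| = 6, Hall's condition holds for this subset.

7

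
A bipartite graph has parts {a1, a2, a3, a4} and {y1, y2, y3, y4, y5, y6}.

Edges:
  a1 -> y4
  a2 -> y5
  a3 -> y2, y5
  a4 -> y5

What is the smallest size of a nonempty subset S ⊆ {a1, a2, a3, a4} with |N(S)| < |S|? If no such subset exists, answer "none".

2

Take S = {a2, a4}. Its neighbourhood is {y5}, so |N(S)| = 1 < |S| = 2.
No single vertex violates Hall's condition since each has at least one neighbour, so 2 is the minimum.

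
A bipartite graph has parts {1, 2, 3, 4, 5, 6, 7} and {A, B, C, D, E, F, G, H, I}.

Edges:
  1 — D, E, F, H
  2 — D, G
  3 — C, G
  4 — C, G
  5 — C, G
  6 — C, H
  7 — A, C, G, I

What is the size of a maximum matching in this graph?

6

One maximum matching: 1-E, 2-D, 3-G, 4-C, 6-H, 7-I.
The set {3, 4, 5} has only 2 neighbours ({C, G}), so by Hall's theorem at most 6 of the 7 left vertices can be matched.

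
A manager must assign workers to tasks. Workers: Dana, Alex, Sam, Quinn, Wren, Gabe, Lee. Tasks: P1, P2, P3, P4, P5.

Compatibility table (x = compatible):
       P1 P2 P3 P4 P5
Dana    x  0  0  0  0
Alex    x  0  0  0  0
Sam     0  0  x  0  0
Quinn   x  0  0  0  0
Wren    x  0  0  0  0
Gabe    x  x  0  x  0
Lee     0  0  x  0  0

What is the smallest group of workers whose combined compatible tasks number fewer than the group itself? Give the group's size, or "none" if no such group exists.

Take S = {Dana, Alex}. Its neighbourhood is {P1}, so |N(S)| = 1 < |S| = 2.
No single vertex violates Hall's condition since each has at least one neighbour, so 2 is the minimum.

2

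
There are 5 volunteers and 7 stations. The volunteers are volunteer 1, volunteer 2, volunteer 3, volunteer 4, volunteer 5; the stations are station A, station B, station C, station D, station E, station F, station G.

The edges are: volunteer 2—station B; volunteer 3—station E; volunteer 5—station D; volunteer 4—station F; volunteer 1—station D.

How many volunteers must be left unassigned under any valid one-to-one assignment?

For example, pair volunteer 1→station D, volunteer 2→station B, volunteer 3→station E, volunteer 4→station F.
The set {volunteer 1, volunteer 5} has only 1 neighbour ({station D}), so by Hall's theorem at most 4 of the 5 volunteers can be matched.
That matches 4 of the 5, leaving 1 unmatched; no matching can do better.

1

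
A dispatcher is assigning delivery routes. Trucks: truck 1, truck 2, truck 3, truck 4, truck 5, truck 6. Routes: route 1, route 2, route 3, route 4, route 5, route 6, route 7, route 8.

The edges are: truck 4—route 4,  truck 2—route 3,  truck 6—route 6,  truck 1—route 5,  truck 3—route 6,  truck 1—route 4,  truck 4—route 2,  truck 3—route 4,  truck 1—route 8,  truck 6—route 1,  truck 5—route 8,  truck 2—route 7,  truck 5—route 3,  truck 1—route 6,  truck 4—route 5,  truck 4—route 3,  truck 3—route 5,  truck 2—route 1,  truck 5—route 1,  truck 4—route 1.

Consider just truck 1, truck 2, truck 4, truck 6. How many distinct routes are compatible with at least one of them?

The union of neighbours of {truck 1, truck 2, truck 4, truck 6} is {route 1, route 2, route 3, route 4, route 5, route 6, route 7, route 8}, which has 8 elements.
Since |N(S)| = 8 ≥ |S| = 4, Hall's condition holds for this subset.

8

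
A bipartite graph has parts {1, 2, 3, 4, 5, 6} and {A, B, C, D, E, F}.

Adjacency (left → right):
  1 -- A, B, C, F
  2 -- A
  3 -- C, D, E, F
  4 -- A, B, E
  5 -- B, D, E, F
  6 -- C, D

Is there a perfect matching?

A valid assignment of size 6: 1-F, 2-A, 3-E, 4-B, 5-D, 6-C.
Every left vertex is matched, so this is a perfect matching.

Yes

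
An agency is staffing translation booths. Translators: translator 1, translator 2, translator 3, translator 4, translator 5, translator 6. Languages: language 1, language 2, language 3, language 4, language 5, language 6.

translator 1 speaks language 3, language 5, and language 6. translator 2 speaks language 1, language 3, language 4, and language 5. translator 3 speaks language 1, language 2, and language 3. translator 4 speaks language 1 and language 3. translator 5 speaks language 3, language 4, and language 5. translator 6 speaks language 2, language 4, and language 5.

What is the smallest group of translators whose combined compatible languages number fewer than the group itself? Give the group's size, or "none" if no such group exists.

none

A matching saturating every translator exists, for instance translator 1→language 6, translator 2→language 4, translator 3→language 1, translator 4→language 3, translator 5→language 5, translator 6→language 2.
By Hall's marriage theorem, this means |N(S)| ≥ |S| for every subset S, so no violating subset exists.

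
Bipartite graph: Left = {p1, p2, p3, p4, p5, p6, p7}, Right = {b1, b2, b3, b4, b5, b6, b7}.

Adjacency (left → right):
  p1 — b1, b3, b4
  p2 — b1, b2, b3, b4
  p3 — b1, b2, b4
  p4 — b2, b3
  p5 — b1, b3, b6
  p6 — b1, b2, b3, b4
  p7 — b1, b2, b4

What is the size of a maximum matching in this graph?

A valid assignment of size 5: p1-b4, p2-b1, p3-b2, p4-b3, p5-b6.
The set {p1, p2, p3, p4, p6, p7} has only 4 neighbours ({b1, b2, b3, b4}), so by Hall's theorem at most 5 of the 7 left vertices can be matched.

5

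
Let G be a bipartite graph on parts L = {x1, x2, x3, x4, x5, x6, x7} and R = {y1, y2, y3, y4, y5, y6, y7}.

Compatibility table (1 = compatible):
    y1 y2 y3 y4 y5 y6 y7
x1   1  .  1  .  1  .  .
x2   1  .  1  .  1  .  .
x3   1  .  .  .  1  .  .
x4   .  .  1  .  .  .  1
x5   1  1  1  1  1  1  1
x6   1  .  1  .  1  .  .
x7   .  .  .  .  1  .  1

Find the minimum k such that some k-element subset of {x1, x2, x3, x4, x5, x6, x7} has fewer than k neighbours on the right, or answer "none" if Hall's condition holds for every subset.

4

Take S = {x1, x2, x3, x6}. Its neighbourhood is {y1, y3, y5}, so |N(S)| = 3 < |S| = 4.
Every subset of size less than 4 has at least as many neighbours as members, so 4 is the minimum.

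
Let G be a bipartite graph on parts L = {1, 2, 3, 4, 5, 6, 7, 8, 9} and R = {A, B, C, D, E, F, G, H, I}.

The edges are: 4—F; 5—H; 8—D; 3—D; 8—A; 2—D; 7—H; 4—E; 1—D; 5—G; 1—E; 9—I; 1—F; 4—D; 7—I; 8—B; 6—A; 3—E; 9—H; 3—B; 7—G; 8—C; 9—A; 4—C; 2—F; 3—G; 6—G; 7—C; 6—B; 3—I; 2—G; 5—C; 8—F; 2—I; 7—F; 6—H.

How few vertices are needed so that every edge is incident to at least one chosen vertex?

9

{1, 2, 3, 4, 5, 6, 7, 8, 9} is a vertex cover of size 9: every edge has an endpoint in this set.
No smaller cover exists because 1–D, 2–F, 3–E, 4–C, 5–H, 6–B, 7–G, 8–A, 9–I is a matching of size 9, and a cover must include an endpoint of each of these disjoint edges (König's theorem).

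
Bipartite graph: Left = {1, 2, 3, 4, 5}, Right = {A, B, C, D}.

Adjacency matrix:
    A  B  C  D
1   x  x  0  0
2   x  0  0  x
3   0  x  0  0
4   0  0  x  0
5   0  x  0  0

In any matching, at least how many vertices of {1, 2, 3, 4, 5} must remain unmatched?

For example, pair 1→A, 2→D, 3→B, 4→C.
The set {3, 5} has only 1 neighbour ({B}), so by Hall's theorem at most 4 of the 5 left vertices can be matched.
That matches 4 of the 5, leaving 1 unmatched; no matching can do better.

1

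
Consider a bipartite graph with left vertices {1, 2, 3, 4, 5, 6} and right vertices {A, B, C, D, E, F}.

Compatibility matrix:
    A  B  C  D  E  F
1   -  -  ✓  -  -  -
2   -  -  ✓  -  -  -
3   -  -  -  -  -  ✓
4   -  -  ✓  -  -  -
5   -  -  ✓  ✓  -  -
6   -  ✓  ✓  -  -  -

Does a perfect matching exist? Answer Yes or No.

The set {1, 2, 4} has only 1 neighbour ({C}), so by Hall's theorem at most 4 of the 6 left vertices can be matched.
Hence no matching covers every left vertex.

No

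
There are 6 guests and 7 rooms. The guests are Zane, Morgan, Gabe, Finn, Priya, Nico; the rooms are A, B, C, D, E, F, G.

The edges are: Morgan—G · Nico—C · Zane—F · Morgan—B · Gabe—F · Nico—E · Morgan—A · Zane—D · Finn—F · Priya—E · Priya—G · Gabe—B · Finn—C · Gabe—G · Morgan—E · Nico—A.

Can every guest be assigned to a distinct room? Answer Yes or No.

For example, pair Zane→D, Morgan→B, Gabe→F, Finn→C, Priya→G, Nico→E.
Every guest is matched, so this matching saturates all of them.

Yes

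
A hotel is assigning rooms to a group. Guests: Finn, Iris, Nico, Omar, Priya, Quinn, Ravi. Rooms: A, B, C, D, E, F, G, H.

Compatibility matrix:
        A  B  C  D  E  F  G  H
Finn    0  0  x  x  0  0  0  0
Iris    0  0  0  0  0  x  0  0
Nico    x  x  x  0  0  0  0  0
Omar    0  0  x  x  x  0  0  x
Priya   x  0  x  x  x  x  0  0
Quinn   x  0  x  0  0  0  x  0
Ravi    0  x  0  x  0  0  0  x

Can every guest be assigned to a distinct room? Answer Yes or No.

A valid assignment of size 7: Finn→D, Iris→F, Nico→C, Omar→E, Priya→A, Quinn→G, Ravi→B.
All 7 guests are covered.

Yes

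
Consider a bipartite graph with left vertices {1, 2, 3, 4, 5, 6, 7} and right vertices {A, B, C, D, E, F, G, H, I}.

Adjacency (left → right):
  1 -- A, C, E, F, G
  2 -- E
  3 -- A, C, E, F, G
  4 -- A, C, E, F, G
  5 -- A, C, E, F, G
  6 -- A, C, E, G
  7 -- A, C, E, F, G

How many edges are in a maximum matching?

5

A valid assignment of size 5: 1–C, 2–E, 3–F, 4–A, 5–G.
The set {1, 2, 3, 4, 5, 6, 7} has only 5 neighbours ({A, C, E, F, G}), so by Hall's theorem at most 5 of the 7 left vertices can be matched.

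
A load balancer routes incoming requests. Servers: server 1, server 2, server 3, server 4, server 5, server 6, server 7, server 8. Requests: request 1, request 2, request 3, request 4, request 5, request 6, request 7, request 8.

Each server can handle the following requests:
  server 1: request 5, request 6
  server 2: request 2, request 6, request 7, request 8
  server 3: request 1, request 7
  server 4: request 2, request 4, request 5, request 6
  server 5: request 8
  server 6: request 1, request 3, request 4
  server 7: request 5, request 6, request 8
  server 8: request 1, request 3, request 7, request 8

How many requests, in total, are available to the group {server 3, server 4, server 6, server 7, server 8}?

The union of neighbours of {server 3, server 4, server 6, server 7, server 8} is {request 1, request 2, request 3, request 4, request 5, request 6, request 7, request 8}, which has 8 elements.
Since |N(S)| = 8 ≥ |S| = 5, Hall's condition holds for this subset.

8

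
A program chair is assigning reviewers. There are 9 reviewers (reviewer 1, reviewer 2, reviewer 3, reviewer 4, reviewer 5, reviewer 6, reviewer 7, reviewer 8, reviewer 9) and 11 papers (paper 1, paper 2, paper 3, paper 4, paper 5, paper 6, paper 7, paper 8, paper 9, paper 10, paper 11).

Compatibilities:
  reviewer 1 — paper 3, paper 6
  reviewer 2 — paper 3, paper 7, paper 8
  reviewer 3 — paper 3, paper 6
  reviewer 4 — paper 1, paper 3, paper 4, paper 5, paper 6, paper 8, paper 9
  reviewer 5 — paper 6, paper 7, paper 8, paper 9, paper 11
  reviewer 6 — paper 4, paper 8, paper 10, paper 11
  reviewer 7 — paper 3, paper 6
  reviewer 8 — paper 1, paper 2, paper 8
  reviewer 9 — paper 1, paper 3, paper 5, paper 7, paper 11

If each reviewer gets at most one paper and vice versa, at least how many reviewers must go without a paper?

One maximum matching: reviewer 1→paper 3, reviewer 2→paper 7, reviewer 3→paper 6, reviewer 4→paper 9, reviewer 5→paper 8, reviewer 6→paper 4, reviewer 8→paper 1, reviewer 9→paper 5.
The set {reviewer 1, reviewer 3, reviewer 7} has only 2 neighbours ({paper 3, paper 6}), so by Hall's theorem at most 8 of the 9 reviewers can be matched.
That matches 8 of the 9, leaving 1 unmatched; no matching can do better.

1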